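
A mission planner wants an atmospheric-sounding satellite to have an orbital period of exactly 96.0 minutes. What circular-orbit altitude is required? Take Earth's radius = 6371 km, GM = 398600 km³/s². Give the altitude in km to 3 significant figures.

574 km

T = 96.0 min = 5760.0 s.
From T = 2π√(a³/μ): a = (μ T²/4π²)^(1/3) = (398600 × 5760.0² / 4π²)^(1/3) = 6945 km.
Altitude h = a − R = 6945 − 6371 = 574 km.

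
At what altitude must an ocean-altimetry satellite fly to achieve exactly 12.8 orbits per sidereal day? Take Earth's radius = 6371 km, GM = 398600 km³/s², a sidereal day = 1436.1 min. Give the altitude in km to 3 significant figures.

1330 km

Required period T = 86166 / 12.8 = 6731.7 s.
From T = 2π√(a³/μ): a = (μ T²/4π²)^(1/3) = (398600 × 6731.7² / 4π²)^(1/3) = 7706 km.
Altitude h = a − R = 7706 − 6371 = 1335 km.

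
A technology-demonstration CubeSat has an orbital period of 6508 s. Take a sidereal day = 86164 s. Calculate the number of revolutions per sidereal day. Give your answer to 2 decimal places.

Orbits per sidereal day = 86164 / 6508.0 = 13.240.

13.24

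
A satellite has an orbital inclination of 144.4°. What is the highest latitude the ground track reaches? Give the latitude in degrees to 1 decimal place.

35.6°

Retrograde orbit: the ground track reaches ±(180° − i) = ±(180 − 144.4) = ±35.6°.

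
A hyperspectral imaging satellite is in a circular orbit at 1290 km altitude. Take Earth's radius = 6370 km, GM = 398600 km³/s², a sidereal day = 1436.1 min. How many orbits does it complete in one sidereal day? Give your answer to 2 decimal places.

12.91

Semi-major axis a = 6370 + 1290 = 7660 km. Period T = 2π√(a³/μ) = 2π√(7660³/398600) = 6672.0 s = 111.20 min.
Orbits per sidereal day = 86166 / 6672.0 = 12.915.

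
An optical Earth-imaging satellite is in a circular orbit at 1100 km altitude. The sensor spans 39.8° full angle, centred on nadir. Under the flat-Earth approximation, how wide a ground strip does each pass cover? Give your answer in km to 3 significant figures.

796 km

Half-angle = 39.8°/2 = 19.9°.
Swath width ≈ 2h·tan(θ/2) = 2 × 1100 × tan(19.9°) = 796.4 km.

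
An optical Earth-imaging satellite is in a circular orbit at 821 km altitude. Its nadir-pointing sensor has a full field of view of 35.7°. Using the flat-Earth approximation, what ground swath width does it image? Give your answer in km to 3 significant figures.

529 km

Half-angle = 35.7°/2 = 17.85°.
Swath width ≈ 2h·tan(θ/2) = 2 × 821 × tan(17.85°) = 528.8 km.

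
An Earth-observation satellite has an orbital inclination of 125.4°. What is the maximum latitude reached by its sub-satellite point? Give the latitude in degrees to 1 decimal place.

Retrograde orbit: the ground track reaches ±(180° − i) = ±(180 − 125.4) = ±54.6°.

54.6°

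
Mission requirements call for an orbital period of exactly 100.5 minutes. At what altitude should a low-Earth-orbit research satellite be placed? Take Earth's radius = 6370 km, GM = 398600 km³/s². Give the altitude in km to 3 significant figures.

T = 100.5 min = 6030.0 s.
From T = 2π√(a³/μ): a = (μ T²/4π²)^(1/3) = (398600 × 6030.0² / 4π²)^(1/3) = 7160 km.
Altitude h = a − R = 7160 − 6370 = 790 km.

790 km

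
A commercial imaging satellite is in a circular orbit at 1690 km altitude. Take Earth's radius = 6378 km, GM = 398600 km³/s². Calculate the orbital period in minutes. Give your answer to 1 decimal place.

120.2 min

Semi-major axis a = 6378 + 1690 = 8068 km. Period T = 2π√(a³/μ) = 2π√(8068³/398600) = 7212.1 s = 120.20 min.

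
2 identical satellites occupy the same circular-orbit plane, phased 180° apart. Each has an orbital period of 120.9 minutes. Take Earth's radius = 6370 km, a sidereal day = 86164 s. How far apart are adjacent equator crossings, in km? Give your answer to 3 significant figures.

1680 km

T = 120.9 min = 7254.0 s.
Single-satellite node shift = (7254.0/86164) × 360° = 30.31°.
With 2 satellites evenly phased, successive equator crossings are 30.31/2 = 15.154° apart.
That is 15.154 × 111.2 = 1685 km at the equator.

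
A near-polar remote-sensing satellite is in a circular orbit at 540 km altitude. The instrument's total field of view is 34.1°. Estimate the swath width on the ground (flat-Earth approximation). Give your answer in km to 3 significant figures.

Half-angle = 34.1°/2 = 17.05°.
Swath width ≈ 2h·tan(θ/2) = 2 × 540 × tan(17.05°) = 331.2 km.

331 km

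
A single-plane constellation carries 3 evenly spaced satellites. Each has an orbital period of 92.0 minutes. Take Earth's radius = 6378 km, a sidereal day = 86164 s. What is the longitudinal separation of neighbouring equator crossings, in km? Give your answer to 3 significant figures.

T = 92.0 min = 5520.0 s.
Single-satellite node shift = (5520.0/86164) × 360° = 23.06°.
With 3 satellites evenly phased, successive equator crossings are 23.06/3 = 7.688° apart.
That is 7.688 × 111.3 = 856 km at the equator.

856 km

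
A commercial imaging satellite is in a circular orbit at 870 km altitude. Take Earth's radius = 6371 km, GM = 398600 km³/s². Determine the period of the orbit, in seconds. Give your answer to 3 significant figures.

6130 seconds

Semi-major axis a = 6371 + 870 = 7241 km. Period T = 2π√(a³/μ) = 2π√(7241³/398600) = 6132.1 s = 102.20 min.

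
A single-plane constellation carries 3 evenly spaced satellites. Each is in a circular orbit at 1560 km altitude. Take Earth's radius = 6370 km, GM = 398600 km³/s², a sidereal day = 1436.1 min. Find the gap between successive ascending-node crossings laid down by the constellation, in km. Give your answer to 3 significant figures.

1090 km

Semi-major axis a = 6370 + 1560 = 7930 km. Period T = 2π√(a³/μ) = 2π√(7930³/398600) = 7027.8 s = 117.13 min.
Single-satellite node shift = (7027.8/86166) × 360° = 29.36°.
With 3 satellites evenly phased, successive equator crossings are 29.36/3 = 9.787° apart.
That is 9.787 × 111.2 = 1088 km at the equator.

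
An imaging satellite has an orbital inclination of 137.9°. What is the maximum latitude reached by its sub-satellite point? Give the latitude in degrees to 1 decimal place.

42.1°

Retrograde orbit: the ground track reaches ±(180° − i) = ±(180 − 137.9) = ±42.1°.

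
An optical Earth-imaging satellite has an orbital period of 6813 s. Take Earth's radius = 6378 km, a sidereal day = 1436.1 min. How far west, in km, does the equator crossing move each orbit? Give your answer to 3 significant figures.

3170 km

During one orbit Earth rotates (6813.0 / 86166) × 360° = 28.46°.
At the equator that is 28.46° × (2π·6378/360) km/° = 28.46 × 111.3 = 3169 km.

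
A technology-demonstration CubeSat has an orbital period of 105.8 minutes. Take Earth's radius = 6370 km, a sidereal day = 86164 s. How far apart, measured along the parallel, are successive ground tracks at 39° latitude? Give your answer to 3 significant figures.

2290 km

T = 105.8 min = 6348.0 s.
Node shift per orbit = (6348.0/86164) × 360° = 26.52°.
Equatorial spacing = 26.52 × 111.2 km/° = 2949 km.
At 39° latitude, spacing = 2949 × cos(39°) = 2292 km.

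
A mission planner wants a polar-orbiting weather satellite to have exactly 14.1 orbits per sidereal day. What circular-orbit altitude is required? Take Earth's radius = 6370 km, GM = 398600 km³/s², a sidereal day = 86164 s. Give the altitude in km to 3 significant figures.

854 km

Required period T = 86164 / 14.1 = 6110.9 s.
From T = 2π√(a³/μ): a = (μ T²/4π²)^(1/3) = (398600 × 6110.9² / 4π²)^(1/3) = 7224 km.
Altitude h = a − R = 7224 − 6370 = 854 km.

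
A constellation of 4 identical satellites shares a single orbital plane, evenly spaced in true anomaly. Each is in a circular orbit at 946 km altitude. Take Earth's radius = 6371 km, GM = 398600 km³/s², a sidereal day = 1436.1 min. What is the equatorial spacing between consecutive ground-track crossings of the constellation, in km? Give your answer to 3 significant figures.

Semi-major axis a = 6371 + 946 = 7317 km. Period T = 2π√(a³/μ) = 2π√(7317³/398600) = 6228.9 s = 103.81 min.
Single-satellite node shift = (6228.9/86166) × 360° = 26.02°.
With 4 satellites evenly phased, successive equator crossings are 26.02/4 = 6.506° apart.
That is 6.506 × 111.2 = 723 km at the equator.

723 km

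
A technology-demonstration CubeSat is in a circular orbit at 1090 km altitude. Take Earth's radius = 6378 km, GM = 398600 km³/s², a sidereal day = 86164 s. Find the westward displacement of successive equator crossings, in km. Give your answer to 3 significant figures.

2990 km

Semi-major axis a = 6378 + 1090 = 7468 km. Period T = 2π√(a³/μ) = 2π√(7468³/398600) = 6422.7 s = 107.05 min.
During one orbit Earth rotates (6422.7 / 86164) × 360° = 26.83°.
At the equator that is 26.83° × (2π·6378/360) km/° = 26.83 × 111.3 = 2987 km.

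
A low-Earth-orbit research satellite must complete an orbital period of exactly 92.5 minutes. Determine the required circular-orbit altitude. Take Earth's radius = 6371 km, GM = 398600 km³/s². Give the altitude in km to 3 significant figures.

T = 92.5 min = 5550.0 s.
From T = 2π√(a³/μ): a = (μ T²/4π²)^(1/3) = (398600 × 5550.0² / 4π²)^(1/3) = 6775 km.
Altitude h = a − R = 6775 − 6371 = 404 km.

404 km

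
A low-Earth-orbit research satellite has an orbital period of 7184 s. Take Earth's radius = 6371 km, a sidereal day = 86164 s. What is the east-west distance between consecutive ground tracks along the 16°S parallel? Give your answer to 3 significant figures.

3210 km

Node shift per orbit = (7184.0/86164) × 360° = 30.02°.
Equatorial spacing = 30.02 × 111.2 km/° = 3338 km.
At 16° latitude, spacing = 3338 × cos(16°) = 3208 km.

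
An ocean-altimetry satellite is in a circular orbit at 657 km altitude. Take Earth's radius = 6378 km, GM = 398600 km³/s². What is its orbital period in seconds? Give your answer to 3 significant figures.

5870 seconds

Semi-major axis a = 6378 + 657 = 7035 km. Period T = 2π√(a³/μ) = 2π√(7035³/398600) = 5872.3 s = 97.87 min.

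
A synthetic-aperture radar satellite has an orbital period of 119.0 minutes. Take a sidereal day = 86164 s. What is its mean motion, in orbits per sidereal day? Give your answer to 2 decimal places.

T = 119.0 min = 7140.0 s.
Orbits per sidereal day = 86164 / 7140.0 = 12.068.

12.07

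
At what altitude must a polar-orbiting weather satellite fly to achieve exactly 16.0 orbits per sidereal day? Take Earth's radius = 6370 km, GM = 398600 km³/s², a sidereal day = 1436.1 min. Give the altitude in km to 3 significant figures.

Required period T = 86166 / 16.0 = 5385.4 s.
From T = 2π√(a³/μ): a = (μ T²/4π²)^(1/3) = (398600 × 5385.4² / 4π²)^(1/3) = 6641 km.
Altitude h = a − R = 6641 − 6370 = 271 km.

271 km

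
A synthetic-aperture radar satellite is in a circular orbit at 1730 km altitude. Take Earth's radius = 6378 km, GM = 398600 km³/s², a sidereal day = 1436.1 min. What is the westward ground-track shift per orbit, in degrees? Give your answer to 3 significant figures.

Semi-major axis a = 6378 + 1730 = 8108 km. Period T = 2π√(a³/μ) = 2π√(8108³/398600) = 7265.8 s = 121.10 min.
During one orbit Earth rotates (7265.8 / 86166) × 360° = 30.36°.

30.4°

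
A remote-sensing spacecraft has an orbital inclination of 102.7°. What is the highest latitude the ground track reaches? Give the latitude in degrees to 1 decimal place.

77.3°

Retrograde orbit: the ground track reaches ±(180° − i) = ±(180 − 102.7) = ±77.3°.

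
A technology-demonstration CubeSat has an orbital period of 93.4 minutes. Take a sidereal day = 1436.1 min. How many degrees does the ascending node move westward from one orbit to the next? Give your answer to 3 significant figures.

T = 93.4 min = 5604.0 s.
During one orbit Earth rotates (5604.0 / 86166) × 360° = 23.41°.

23.4°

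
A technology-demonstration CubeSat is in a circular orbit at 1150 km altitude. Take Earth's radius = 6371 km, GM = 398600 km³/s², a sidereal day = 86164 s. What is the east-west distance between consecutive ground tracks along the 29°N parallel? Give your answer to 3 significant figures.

2640 km

Semi-major axis a = 6371 + 1150 = 7521 km. Period T = 2π√(a³/μ) = 2π√(7521³/398600) = 6491.2 s = 108.19 min.
Node shift per orbit = (6491.2/86164) × 360° = 27.12°.
Equatorial spacing = 27.12 × 111.2 km/° = 3016 km.
At 29° latitude, spacing = 3016 × cos(29°) = 2638 km.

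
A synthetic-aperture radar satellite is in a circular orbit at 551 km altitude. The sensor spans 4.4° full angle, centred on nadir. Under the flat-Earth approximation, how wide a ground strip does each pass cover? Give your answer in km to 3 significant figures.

Half-angle = 4.4°/2 = 2.2°.
Swath width ≈ 2h·tan(θ/2) = 2 × 551 × tan(2.2°) = 42.3 km.

42.3 km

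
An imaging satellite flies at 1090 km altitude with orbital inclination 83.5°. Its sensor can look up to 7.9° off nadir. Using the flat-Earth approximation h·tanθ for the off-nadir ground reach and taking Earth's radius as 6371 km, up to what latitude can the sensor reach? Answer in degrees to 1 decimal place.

For a prograde orbit the ground track reaches latitude ±i = ±83.5°.
Sensor half-swath on the ground ≈ 1090·tan(7.9°) = 151 km = 1.36° of latitude.
Maximum observable latitude ≈ 83.5 + 1.36 = 84.9°.

84.9°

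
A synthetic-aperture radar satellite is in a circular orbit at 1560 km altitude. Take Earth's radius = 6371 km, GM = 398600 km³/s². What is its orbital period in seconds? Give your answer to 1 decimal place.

7029.2 seconds

Semi-major axis a = 6371 + 1560 = 7931 km. Period T = 2π√(a³/μ) = 2π√(7931³/398600) = 7029.2 s = 117.15 min.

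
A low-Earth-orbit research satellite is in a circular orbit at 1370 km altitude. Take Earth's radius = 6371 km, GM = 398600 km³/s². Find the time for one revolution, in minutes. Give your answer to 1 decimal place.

113.0 min

Semi-major axis a = 6371 + 1370 = 7741 km. Period T = 2π√(a³/μ) = 2π√(7741³/398600) = 6778.1 s = 112.97 min.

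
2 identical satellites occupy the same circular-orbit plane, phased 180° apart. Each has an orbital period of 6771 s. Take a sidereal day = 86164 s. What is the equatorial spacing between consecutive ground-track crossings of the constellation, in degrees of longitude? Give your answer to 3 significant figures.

14.1°

Single-satellite node shift = (6771.0/86164) × 360° = 28.29°.
With 2 satellites evenly phased, successive equator crossings are 28.29/2 = 14.145° apart.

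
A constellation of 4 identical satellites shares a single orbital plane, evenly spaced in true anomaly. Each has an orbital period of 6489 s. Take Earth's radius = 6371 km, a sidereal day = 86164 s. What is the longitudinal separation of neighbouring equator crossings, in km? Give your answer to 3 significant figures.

754 km

Single-satellite node shift = (6489.0/86164) × 360° = 27.11°.
With 4 satellites evenly phased, successive equator crossings are 27.11/4 = 6.778° apart.
That is 6.778 × 111.2 = 754 km at the equator.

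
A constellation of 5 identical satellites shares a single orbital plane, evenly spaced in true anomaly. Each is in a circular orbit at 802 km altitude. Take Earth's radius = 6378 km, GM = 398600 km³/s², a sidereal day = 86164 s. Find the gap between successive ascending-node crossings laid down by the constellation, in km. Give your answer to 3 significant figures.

563 km

Semi-major axis a = 6378 + 802 = 7180 km. Period T = 2π√(a³/μ) = 2π√(7180³/398600) = 6054.8 s = 100.91 min.
Single-satellite node shift = (6054.8/86164) × 360° = 25.30°.
With 5 satellites evenly phased, successive equator crossings are 25.30/5 = 5.059° apart.
That is 5.059 × 111.3 = 563 km at the equator.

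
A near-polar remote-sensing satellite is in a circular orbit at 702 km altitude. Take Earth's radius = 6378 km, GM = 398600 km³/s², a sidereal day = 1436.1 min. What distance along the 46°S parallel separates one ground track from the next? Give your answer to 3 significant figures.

Semi-major axis a = 6378 + 702 = 7080 km. Period T = 2π√(a³/μ) = 2π√(7080³/398600) = 5928.7 s = 98.81 min.
Node shift per orbit = (5928.7/86166) × 360° = 24.77°.
Equatorial spacing = 24.77 × 111.3 km/° = 2757 km.
At 46° latitude, spacing = 2757 × cos(46°) = 1915 km.

1920 km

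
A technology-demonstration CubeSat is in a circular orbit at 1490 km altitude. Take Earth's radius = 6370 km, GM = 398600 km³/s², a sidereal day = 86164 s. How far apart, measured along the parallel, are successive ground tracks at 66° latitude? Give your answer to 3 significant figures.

Semi-major axis a = 6370 + 1490 = 7860 km. Period T = 2π√(a³/μ) = 2π√(7860³/398600) = 6935.0 s = 115.58 min.
Node shift per orbit = (6935.0/86164) × 360° = 28.97°.
Equatorial spacing = 28.97 × 111.2 km/° = 3221 km.
At 66° latitude, spacing = 3221 × cos(66°) = 1310 km.

1310 km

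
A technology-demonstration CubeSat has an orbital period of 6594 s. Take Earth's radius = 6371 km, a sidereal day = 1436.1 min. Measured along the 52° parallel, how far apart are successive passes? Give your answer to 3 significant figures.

Node shift per orbit = (6594.0/86166) × 360° = 27.55°.
Equatorial spacing = 27.55 × 111.2 km/° = 3063 km.
At 52° latitude, spacing = 3063 × cos(52°) = 1886 km.

1890 km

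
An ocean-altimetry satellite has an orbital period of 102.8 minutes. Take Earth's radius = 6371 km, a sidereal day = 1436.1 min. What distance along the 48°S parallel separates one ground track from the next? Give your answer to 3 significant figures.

1920 km

T = 102.8 min = 6168.0 s.
Node shift per orbit = (6168.0/86166) × 360° = 25.77°.
Equatorial spacing = 25.77 × 111.2 km/° = 2865 km.
At 48° latitude, spacing = 2865 × cos(48°) = 1917 km.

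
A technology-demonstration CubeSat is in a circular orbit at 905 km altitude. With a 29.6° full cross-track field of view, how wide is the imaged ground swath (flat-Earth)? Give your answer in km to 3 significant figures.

Half-angle = 29.6°/2 = 14.8°.
Swath width ≈ 2h·tan(θ/2) = 2 × 905 × tan(14.8°) = 478.2 km.

478 km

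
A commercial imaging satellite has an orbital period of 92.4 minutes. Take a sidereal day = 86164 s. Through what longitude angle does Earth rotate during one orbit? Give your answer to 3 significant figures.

23.2°

T = 92.4 min = 5544.0 s.
During one orbit Earth rotates (5544.0 / 86164) × 360° = 23.16°.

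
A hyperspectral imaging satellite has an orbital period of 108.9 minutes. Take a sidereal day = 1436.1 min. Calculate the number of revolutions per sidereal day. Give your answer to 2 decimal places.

13.19

T = 108.9 min = 6534.0 s.
Orbits per sidereal day = 86166 / 6534.0 = 13.187.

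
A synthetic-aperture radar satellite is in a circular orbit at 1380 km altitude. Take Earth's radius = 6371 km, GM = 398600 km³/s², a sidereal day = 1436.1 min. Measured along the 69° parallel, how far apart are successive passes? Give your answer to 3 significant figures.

1130 km

Semi-major axis a = 6371 + 1380 = 7751 km. Period T = 2π√(a³/μ) = 2π√(7751³/398600) = 6791.2 s = 113.19 min.
Node shift per orbit = (6791.2/86166) × 360° = 28.37°.
Equatorial spacing = 28.37 × 111.2 km/° = 3155 km.
At 69° latitude, spacing = 3155 × cos(69°) = 1131 km.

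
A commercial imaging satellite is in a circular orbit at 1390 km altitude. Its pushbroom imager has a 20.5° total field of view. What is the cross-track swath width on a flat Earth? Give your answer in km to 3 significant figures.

503 km

Half-angle = 20.5°/2 = 10.25°.
Swath width ≈ 2h·tan(θ/2) = 2 × 1390 × tan(10.25°) = 502.7 km.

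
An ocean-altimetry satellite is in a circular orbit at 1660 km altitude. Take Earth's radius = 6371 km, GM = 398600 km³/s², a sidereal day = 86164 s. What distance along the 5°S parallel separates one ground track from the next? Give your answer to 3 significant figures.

Semi-major axis a = 6371 + 1660 = 8031 km. Period T = 2π√(a³/μ) = 2π√(8031³/398600) = 7162.5 s = 119.38 min.
Node shift per orbit = (7162.5/86164) × 360° = 29.93°.
Equatorial spacing = 29.93 × 111.2 km/° = 3328 km.
At 5° latitude, spacing = 3328 × cos(5°) = 3315 km.

3310 km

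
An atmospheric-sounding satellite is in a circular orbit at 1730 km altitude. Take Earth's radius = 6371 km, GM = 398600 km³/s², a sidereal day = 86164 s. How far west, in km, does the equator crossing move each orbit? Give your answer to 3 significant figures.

3370 km

Semi-major axis a = 6371 + 1730 = 8101 km. Period T = 2π√(a³/μ) = 2π√(8101³/398600) = 7256.4 s = 120.94 min.
During one orbit Earth rotates (7256.4 / 86164) × 360° = 30.32°.
At the equator that is 30.32° × (2π·6371/360) km/° = 30.32 × 111.2 = 3371 km.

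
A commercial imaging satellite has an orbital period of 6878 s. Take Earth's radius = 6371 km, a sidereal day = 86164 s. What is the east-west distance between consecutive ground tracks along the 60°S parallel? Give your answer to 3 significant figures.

Node shift per orbit = (6878.0/86164) × 360° = 28.74°.
Equatorial spacing = 28.74 × 111.2 km/° = 3195 km.
At 60° latitude, spacing = 3195 × cos(60°) = 1598 km.

1600 km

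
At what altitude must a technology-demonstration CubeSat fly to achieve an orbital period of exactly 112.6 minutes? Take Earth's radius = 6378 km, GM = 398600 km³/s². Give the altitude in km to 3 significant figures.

1350 km

T = 112.6 min = 6756.0 s.
From T = 2π√(a³/μ): a = (μ T²/4π²)^(1/3) = (398600 × 6756.0² / 4π²)^(1/3) = 7724 km.
Altitude h = a − R = 7724 − 6378 = 1346 km.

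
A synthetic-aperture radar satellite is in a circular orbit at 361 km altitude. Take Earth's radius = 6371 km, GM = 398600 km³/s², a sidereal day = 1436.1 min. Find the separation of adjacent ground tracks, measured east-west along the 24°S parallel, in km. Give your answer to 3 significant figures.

Semi-major axis a = 6371 + 361 = 6732 km. Period T = 2π√(a³/μ) = 2π√(6732³/398600) = 5497.0 s = 91.62 min.
Node shift per orbit = (5497.0/86166) × 360° = 22.97°.
Equatorial spacing = 22.97 × 111.2 km/° = 2554 km.
At 24° latitude, spacing = 2554 × cos(24°) = 2333 km.

2330 km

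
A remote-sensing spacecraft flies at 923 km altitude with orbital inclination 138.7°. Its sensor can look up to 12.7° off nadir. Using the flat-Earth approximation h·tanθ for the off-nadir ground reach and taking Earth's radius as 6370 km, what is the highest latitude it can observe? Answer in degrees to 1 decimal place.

43.2°

Retrograde orbit: the ground track reaches ±(180° − i) = ±(180 − 138.7) = ±41.3°.
Sensor half-swath on the ground ≈ 923·tan(12.7°) = 208 km = 1.87° of latitude.
Maximum observable latitude ≈ 41.3 + 1.87 = 43.2°.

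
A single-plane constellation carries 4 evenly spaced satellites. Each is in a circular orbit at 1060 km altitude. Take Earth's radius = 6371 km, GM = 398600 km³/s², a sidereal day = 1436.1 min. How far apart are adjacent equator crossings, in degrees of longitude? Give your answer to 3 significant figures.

6.66°

Semi-major axis a = 6371 + 1060 = 7431 km. Period T = 2π√(a³/μ) = 2π√(7431³/398600) = 6375.0 s = 106.25 min.
Single-satellite node shift = (6375.0/86166) × 360° = 26.63°.
With 4 satellites evenly phased, successive equator crossings are 26.63/4 = 6.659° apart.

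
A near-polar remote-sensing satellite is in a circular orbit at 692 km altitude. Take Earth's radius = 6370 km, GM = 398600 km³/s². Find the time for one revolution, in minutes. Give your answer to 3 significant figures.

98.4 min

Semi-major axis a = 6370 + 692 = 7062 km. Period T = 2π√(a³/μ) = 2π√(7062³/398600) = 5906.1 s = 98.44 min.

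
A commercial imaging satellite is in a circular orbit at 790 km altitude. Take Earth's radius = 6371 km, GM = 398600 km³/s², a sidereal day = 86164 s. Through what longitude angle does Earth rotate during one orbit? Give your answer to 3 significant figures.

25.2°

Semi-major axis a = 6371 + 790 = 7161 km. Period T = 2π√(a³/μ) = 2π√(7161³/398600) = 6030.8 s = 100.51 min.
During one orbit Earth rotates (6030.8 / 86164) × 360° = 25.20°.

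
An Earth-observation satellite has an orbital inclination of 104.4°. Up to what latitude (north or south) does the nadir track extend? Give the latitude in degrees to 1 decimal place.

75.6°

Retrograde orbit: the ground track reaches ±(180° − i) = ±(180 − 104.4) = ±75.6°.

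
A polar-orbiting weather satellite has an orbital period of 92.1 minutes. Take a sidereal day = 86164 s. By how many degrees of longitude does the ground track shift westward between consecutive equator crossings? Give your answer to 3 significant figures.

T = 92.1 min = 5526.0 s.
During one orbit Earth rotates (5526.0 / 86164) × 360° = 23.09°.

23.1°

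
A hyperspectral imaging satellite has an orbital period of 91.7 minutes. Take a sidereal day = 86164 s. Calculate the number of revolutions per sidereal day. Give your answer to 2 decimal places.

15.66

T = 91.7 min = 5502.0 s.
Orbits per sidereal day = 86164 / 5502.0 = 15.660.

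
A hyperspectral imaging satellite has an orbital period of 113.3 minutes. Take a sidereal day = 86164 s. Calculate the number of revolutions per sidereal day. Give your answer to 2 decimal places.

T = 113.3 min = 6798.0 s.
Orbits per sidereal day = 86164 / 6798.0 = 12.675.

12.67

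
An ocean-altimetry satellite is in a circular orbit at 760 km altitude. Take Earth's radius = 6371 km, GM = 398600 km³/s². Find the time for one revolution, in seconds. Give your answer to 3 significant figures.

5990 seconds

Semi-major axis a = 6371 + 760 = 7131 km. Period T = 2π√(a³/μ) = 2π√(7131³/398600) = 5992.9 s = 99.88 min.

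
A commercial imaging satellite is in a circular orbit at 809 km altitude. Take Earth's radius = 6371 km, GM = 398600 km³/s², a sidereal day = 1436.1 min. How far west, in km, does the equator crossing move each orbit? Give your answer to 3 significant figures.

2810 km

Semi-major axis a = 6371 + 809 = 7180 km. Period T = 2π√(a³/μ) = 2π√(7180³/398600) = 6054.8 s = 100.91 min.
During one orbit Earth rotates (6054.8 / 86166) × 360° = 25.30°.
At the equator that is 25.30° × (2π·6371/360) km/° = 25.30 × 111.2 = 2813 km.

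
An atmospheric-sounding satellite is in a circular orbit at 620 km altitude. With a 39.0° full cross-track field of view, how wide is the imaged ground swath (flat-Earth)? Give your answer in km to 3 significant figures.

Half-angle = 39.0°/2 = 19.5°.
Swath width ≈ 2h·tan(θ/2) = 2 × 620 × tan(19.5°) = 439.1 km.

439 km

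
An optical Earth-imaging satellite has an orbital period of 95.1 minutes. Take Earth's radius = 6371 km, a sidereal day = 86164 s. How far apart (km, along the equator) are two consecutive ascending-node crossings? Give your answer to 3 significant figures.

T = 95.1 min = 5706.0 s.
During one orbit Earth rotates (5706.0 / 86164) × 360° = 23.84°.
At the equator that is 23.84° × (2π·6371/360) km/° = 23.84 × 111.2 = 2651 km.

2650 km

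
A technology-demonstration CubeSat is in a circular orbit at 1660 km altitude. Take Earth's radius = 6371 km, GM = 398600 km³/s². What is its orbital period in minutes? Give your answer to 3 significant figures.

Semi-major axis a = 6371 + 1660 = 8031 km. Period T = 2π√(a³/μ) = 2π√(8031³/398600) = 7162.5 s = 119.38 min.

119 min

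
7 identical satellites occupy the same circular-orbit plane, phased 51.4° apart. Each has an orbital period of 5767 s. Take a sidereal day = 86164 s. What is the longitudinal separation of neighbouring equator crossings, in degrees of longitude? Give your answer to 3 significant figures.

3.44°

Single-satellite node shift = (5767.0/86164) × 360° = 24.09°.
With 7 satellites evenly phased, successive equator crossings are 24.09/7 = 3.442° apart.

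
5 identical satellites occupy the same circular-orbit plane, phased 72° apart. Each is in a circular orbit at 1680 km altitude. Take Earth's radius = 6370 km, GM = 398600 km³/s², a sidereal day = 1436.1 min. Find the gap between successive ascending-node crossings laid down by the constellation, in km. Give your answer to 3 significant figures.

668 km

Semi-major axis a = 6370 + 1680 = 8050 km. Period T = 2π√(a³/μ) = 2π√(8050³/398600) = 7187.9 s = 119.80 min.
Single-satellite node shift = (7187.9/86166) × 360° = 30.03°.
With 5 satellites evenly phased, successive equator crossings are 30.03/5 = 6.006° apart.
That is 6.006 × 111.2 = 668 km at the equator.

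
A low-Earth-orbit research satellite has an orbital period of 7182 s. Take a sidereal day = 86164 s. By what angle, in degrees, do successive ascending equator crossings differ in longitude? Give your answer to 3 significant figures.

30.0°

During one orbit Earth rotates (7182.0 / 86164) × 360° = 30.01°.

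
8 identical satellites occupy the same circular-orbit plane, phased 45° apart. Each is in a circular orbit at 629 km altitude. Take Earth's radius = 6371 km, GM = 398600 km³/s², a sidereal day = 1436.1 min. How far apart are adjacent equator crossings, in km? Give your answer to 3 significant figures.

Semi-major axis a = 6371 + 629 = 7000 km. Period T = 2π√(a³/μ) = 2π√(7000³/398600) = 5828.5 s = 97.14 min.
Single-satellite node shift = (5828.5/86166) × 360° = 24.35°.
With 8 satellites evenly phased, successive equator crossings are 24.35/8 = 3.044° apart.
That is 3.044 × 111.2 = 338 km at the equator.

338 km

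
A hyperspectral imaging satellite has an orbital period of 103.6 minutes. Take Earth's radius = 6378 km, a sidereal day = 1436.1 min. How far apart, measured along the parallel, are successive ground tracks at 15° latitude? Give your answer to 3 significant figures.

T = 103.6 min = 6216.0 s.
Node shift per orbit = (6216.0/86166) × 360° = 25.97°.
Equatorial spacing = 25.97 × 111.3 km/° = 2891 km.
At 15° latitude, spacing = 2891 × cos(15°) = 2792 km.

2790 km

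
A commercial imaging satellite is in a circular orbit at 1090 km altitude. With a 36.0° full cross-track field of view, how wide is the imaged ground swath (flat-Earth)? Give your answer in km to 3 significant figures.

708 km

Half-angle = 36.0°/2 = 18°.
Swath width ≈ 2h·tan(θ/2) = 2 × 1090 × tan(18°) = 708.3 km.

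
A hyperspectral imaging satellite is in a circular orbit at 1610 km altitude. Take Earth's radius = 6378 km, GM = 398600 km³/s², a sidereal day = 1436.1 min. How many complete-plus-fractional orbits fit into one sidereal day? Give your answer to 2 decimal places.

12.13

Semi-major axis a = 6378 + 1610 = 7988 km. Period T = 2π√(a³/μ) = 2π√(7988³/398600) = 7105.1 s = 118.42 min.
Orbits per sidereal day = 86166 / 7105.1 = 12.127.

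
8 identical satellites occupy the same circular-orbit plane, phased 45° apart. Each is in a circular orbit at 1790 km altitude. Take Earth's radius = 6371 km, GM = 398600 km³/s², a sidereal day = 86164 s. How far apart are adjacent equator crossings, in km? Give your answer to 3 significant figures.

Semi-major axis a = 6371 + 1790 = 8161 km. Period T = 2π√(a³/μ) = 2π√(8161³/398600) = 7337.1 s = 122.29 min.
Single-satellite node shift = (7337.1/86164) × 360° = 30.66°.
With 8 satellites evenly phased, successive equator crossings are 30.66/8 = 3.832° apart.
That is 3.832 × 111.2 = 426 km at the equator.

426 km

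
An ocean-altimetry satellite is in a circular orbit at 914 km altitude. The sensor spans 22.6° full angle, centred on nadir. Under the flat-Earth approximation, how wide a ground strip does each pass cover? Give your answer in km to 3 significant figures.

Half-angle = 22.6°/2 = 11.3°.
Swath width ≈ 2h·tan(θ/2) = 2 × 914 × tan(11.3°) = 365.3 km.

365 km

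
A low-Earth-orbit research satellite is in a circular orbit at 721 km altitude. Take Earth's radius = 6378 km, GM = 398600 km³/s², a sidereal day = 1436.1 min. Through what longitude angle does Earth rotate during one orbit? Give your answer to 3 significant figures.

Semi-major axis a = 6378 + 721 = 7099 km. Period T = 2π√(a³/μ) = 2π√(7099³/398600) = 5952.6 s = 99.21 min.
During one orbit Earth rotates (5952.6 / 86166) × 360° = 24.87°.

24.9°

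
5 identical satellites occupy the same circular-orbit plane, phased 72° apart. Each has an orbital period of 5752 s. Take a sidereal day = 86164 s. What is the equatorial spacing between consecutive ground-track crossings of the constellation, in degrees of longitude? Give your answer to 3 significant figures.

Single-satellite node shift = (5752.0/86164) × 360° = 24.03°.
With 5 satellites evenly phased, successive equator crossings are 24.03/5 = 4.806° apart.

4.81°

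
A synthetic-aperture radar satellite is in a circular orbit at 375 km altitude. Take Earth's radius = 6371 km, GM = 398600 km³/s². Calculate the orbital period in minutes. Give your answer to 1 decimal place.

Semi-major axis a = 6371 + 375 = 6746 km. Period T = 2π√(a³/μ) = 2π√(6746³/398600) = 5514.2 s = 91.90 min.

91.9 min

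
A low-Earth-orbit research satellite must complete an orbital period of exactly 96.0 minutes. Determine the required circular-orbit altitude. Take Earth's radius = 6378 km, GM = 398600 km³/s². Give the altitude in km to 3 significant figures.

567 km

T = 96.0 min = 5760.0 s.
From T = 2π√(a³/μ): a = (μ T²/4π²)^(1/3) = (398600 × 5760.0² / 4π²)^(1/3) = 6945 km.
Altitude h = a − R = 6945 − 6378 = 567 km.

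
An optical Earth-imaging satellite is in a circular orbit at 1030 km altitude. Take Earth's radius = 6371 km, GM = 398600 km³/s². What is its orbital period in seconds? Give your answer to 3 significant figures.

Semi-major axis a = 6371 + 1030 = 7401 km. Period T = 2π√(a³/μ) = 2π√(7401³/398600) = 6336.5 s = 105.61 min.

6340 seconds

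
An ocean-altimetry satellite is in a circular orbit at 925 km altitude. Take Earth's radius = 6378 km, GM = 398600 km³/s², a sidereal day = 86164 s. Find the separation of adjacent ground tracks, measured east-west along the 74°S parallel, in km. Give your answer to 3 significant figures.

796 km

Semi-major axis a = 6378 + 925 = 7303 km. Period T = 2π√(a³/μ) = 2π√(7303³/398600) = 6211.0 s = 103.52 min.
Node shift per orbit = (6211.0/86164) × 360° = 25.95°.
Equatorial spacing = 25.95 × 111.3 km/° = 2889 km.
At 74° latitude, spacing = 2889 × cos(74°) = 796 km.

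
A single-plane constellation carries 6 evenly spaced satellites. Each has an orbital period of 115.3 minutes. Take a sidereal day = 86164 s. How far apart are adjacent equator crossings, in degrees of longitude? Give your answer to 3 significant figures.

4.82°

T = 115.3 min = 6918.0 s.
Single-satellite node shift = (6918.0/86164) × 360° = 28.90°.
With 6 satellites evenly phased, successive equator crossings are 28.90/6 = 4.817° apart.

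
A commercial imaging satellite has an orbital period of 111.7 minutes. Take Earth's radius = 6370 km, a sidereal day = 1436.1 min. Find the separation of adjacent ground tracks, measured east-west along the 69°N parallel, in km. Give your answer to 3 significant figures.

T = 111.7 min = 6702.0 s.
Node shift per orbit = (6702.0/86166) × 360° = 28.00°.
Equatorial spacing = 28.00 × 111.2 km/° = 3113 km.
At 69° latitude, spacing = 3113 × cos(69°) = 1116 km.

1120 km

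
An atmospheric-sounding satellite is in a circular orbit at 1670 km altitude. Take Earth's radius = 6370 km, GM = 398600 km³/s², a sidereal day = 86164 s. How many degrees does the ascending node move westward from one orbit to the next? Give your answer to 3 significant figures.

Semi-major axis a = 6370 + 1670 = 8040 km. Period T = 2π√(a³/μ) = 2π√(8040³/398600) = 7174.6 s = 119.58 min.
During one orbit Earth rotates (7174.6 / 86164) × 360° = 29.98°.

30.0°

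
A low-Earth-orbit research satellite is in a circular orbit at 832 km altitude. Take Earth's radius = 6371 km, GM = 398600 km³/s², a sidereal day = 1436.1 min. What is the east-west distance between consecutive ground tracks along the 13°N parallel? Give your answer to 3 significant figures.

2750 km

Semi-major axis a = 6371 + 832 = 7203 km. Period T = 2π√(a³/μ) = 2π√(7203³/398600) = 6083.9 s = 101.40 min.
Node shift per orbit = (6083.9/86166) × 360° = 25.42°.
Equatorial spacing = 25.42 × 111.2 km/° = 2826 km.
At 13° latitude, spacing = 2826 × cos(13°) = 2754 km.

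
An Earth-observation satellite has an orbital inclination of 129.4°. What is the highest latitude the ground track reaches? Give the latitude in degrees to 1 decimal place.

Retrograde orbit: the ground track reaches ±(180° − i) = ±(180 − 129.4) = ±50.6°.

50.6°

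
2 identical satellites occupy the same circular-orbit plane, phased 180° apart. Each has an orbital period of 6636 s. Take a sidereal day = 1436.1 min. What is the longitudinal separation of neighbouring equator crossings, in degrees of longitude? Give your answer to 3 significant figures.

Single-satellite node shift = (6636.0/86166) × 360° = 27.73°.
With 2 satellites evenly phased, successive equator crossings are 27.73/2 = 13.863° apart.

13.9°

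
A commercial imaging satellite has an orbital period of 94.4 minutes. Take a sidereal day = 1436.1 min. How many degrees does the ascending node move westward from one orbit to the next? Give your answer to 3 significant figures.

23.7°

T = 94.4 min = 5664.0 s.
During one orbit Earth rotates (5664.0 / 86166) × 360° = 23.66°.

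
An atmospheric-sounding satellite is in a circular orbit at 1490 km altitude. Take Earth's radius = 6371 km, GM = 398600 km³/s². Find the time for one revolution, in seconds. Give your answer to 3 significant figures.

6940 seconds

Semi-major axis a = 6371 + 1490 = 7861 km. Period T = 2π√(a³/μ) = 2π√(7861³/398600) = 6936.3 s = 115.61 min.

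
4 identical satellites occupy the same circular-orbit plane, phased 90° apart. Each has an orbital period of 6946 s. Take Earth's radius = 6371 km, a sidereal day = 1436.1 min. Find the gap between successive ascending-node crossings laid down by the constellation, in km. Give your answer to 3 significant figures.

807 km

Single-satellite node shift = (6946.0/86166) × 360° = 29.02°.
With 4 satellites evenly phased, successive equator crossings are 29.02/4 = 7.255° apart.
That is 7.255 × 111.2 = 807 km at the equator.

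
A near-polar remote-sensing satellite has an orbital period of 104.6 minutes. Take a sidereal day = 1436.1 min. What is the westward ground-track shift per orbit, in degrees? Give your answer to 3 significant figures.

26.2°

T = 104.6 min = 6276.0 s.
During one orbit Earth rotates (6276.0 / 86166) × 360° = 26.22°.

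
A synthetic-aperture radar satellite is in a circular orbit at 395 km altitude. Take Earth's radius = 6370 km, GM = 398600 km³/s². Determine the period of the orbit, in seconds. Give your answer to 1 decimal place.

Semi-major axis a = 6370 + 395 = 6765 km. Period T = 2π√(a³/μ) = 2π√(6765³/398600) = 5537.5 s = 92.29 min.

5537.5 seconds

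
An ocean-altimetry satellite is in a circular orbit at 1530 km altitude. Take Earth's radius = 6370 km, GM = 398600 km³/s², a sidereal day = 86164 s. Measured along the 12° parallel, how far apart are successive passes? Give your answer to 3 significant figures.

Semi-major axis a = 6370 + 1530 = 7900 km. Period T = 2π√(a³/μ) = 2π√(7900³/398600) = 6988.0 s = 116.47 min.
Node shift per orbit = (6988.0/86164) × 360° = 29.20°.
Equatorial spacing = 29.20 × 111.2 km/° = 3246 km.
At 12° latitude, spacing = 3246 × cos(12°) = 3175 km.

3180 km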